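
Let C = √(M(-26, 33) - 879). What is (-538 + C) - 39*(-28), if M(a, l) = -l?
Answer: 554 + 4*I*√57 ≈ 554.0 + 30.199*I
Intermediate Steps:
C = 4*I*√57 (C = √(-1*33 - 879) = √(-33 - 879) = √(-912) = 4*I*√57 ≈ 30.199*I)
(-538 + C) - 39*(-28) = (-538 + 4*I*√57) - 39*(-28) = (-538 + 4*I*√57) + 1092 = 554 + 4*I*√57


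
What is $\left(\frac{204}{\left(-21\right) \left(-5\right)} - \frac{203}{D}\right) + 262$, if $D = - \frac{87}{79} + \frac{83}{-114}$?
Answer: $\frac{43236736}{115325} \approx 374.91$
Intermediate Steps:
$D = - \frac{16475}{9006}$ ($D = \left(-87\right) \frac{1}{79} + 83 \left(- \frac{1}{114}\right) = - \frac{87}{79} - \frac{83}{114} = - \frac{16475}{9006} \approx -1.8293$)
$\left(\frac{204}{\left(-21\right) \left(-5\right)} - \frac{203}{D}\right) + 262 = \left(\frac{204}{\left(-21\right) \left(-5\right)} - \frac{203}{- \frac{16475}{9006}}\right) + 262 = \left(\frac{204}{105} - - \frac{1828218}{16475}\right) + 262 = \left(204 \cdot \frac{1}{105} + \frac{1828218}{16475}\right) + 262 = \left(\frac{68}{35} + \frac{1828218}{16475}\right) + 262 = \frac{13021586}{115325} + 262 = \frac{43236736}{115325}$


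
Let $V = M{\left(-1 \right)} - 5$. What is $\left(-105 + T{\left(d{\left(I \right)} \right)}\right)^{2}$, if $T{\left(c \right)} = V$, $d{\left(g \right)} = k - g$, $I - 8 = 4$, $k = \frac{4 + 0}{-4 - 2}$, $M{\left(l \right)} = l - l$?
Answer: $12100$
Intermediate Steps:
$M{\left(l \right)} = 0$
$k = - \frac{2}{3}$ ($k = \frac{4}{-6} = 4 \left(- \frac{1}{6}\right) = - \frac{2}{3} \approx -0.66667$)
$I = 12$ ($I = 8 + 4 = 12$)
$d{\left(g \right)} = - \frac{2}{3} - g$
$V = -5$ ($V = 0 - 5 = -5$)
$T{\left(c \right)} = -5$
$\left(-105 + T{\left(d{\left(I \right)} \right)}\right)^{2} = \left(-105 - 5\right)^{2} = \left(-110\right)^{2} = 12100$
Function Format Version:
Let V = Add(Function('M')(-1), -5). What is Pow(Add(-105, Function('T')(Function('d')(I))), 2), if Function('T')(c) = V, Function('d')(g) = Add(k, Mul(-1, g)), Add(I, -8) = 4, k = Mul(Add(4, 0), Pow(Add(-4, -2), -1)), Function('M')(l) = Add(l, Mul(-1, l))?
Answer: 12100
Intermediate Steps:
Function('M')(l) = 0
k = Rational(-2, 3) (k = Mul(4, Pow(-6, -1)) = Mul(4, Rational(-1, 6)) = Rational(-2, 3) ≈ -0.66667)
I = 12 (I = Add(8, 4) = 12)
Function('d')(g) = Add(Rational(-2, 3), Mul(-1, g))
V = -5 (V = Add(0, -5) = -5)
Function('T')(c) = -5
Pow(Add(-105, Function('T')(Function('d')(I))), 2) = Pow(Add(-105, -5), 2) = Pow(-110, 2) = 12100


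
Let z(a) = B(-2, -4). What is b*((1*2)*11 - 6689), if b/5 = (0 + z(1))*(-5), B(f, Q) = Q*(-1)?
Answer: 666700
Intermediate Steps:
B(f, Q) = -Q
z(a) = 4 (z(a) = -1*(-4) = 4)
b = -100 (b = 5*((0 + 4)*(-5)) = 5*(4*(-5)) = 5*(-20) = -100)
b*((1*2)*11 - 6689) = -100*((1*2)*11 - 6689) = -100*(2*11 - 6689) = -100*(22 - 6689) = -100*(-6667) = 666700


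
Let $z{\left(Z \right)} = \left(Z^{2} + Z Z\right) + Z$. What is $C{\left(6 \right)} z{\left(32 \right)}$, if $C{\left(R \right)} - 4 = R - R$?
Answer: $8320$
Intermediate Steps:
$C{\left(R \right)} = 4$ ($C{\left(R \right)} = 4 + \left(R - R\right) = 4 + 0 = 4$)
$z{\left(Z \right)} = Z + 2 Z^{2}$ ($z{\left(Z \right)} = \left(Z^{2} + Z^{2}\right) + Z = 2 Z^{2} + Z = Z + 2 Z^{2}$)
$C{\left(6 \right)} z{\left(32 \right)} = 4 \cdot 32 \left(1 + 2 \cdot 32\right) = 4 \cdot 32 \left(1 + 64\right) = 4 \cdot 32 \cdot 65 = 4 \cdot 2080 = 8320$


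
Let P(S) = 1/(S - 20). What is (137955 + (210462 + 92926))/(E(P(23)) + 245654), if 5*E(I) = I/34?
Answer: 225084930/125283541 ≈ 1.7966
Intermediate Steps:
P(S) = 1/(-20 + S)
E(I) = I/170 (E(I) = (I/34)/5 = I/170)
(137955 + (210462 + 92926))/(E(P(23)) + 245654) = (137955 + (210462 + 92926))/(1/(170*(-20 + 23)) + 245654) = (137955 + 303388)/((1/170)/3 + 245654) = 441343/((1/170)*(⅓) + 245654) = 441343/(1/510 + 245654) = 441343/(125283541/510) = 441343*(510/125283541) = 225084930/125283541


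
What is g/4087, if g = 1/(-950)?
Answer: -1/3882650 ≈ -2.5756e-7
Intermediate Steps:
g = -1/950 ≈ -0.0010526
g/4087 = -1/950/4087 = -1/950*1/4087 = -1/3882650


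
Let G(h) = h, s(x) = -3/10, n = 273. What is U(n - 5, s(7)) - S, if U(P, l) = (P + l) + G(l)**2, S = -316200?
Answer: 31646779/100 ≈ 3.1647e+5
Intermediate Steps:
s(x) = -3/10 (s(x) = -3*1/10 = -3/10)
U(P, l) = P + l + l**2 (U(P, l) = (P + l) + l**2 = P + l + l**2)
U(n - 5, s(7)) - S = ((273 - 5) - 3/10 + (-3/10)**2) - 1*(-316200) = (268 - 3/10 + 9/100) + 316200 = 26779/100 + 316200 = 31646779/100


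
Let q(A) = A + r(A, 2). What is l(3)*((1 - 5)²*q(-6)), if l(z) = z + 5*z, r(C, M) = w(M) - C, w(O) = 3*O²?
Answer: 3456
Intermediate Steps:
r(C, M) = -C + 3*M² (r(C, M) = 3*M² - C = -C + 3*M²)
q(A) = 12 (q(A) = A + (-A + 3*2²) = A + (-A + 3*4) = A + (-A + 12) = A + (12 - A) = 12)
l(z) = 6*z
l(3)*((1 - 5)²*q(-6)) = (6*3)*((1 - 5)²*12) = 18*((-4)²*12) = 18*(16*12) = 18*192 = 3456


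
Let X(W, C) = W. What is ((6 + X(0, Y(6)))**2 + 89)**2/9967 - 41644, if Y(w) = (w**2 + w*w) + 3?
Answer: -415050123/9967 ≈ -41642.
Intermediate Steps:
Y(w) = 3 + 2*w**2 (Y(w) = (w**2 + w**2) + 3 = 2*w**2 + 3 = 3 + 2*w**2)
((6 + X(0, Y(6)))**2 + 89)**2/9967 - 41644 = ((6 + 0)**2 + 89)**2/9967 - 41644 = (6**2 + 89)**2*(1/9967) - 41644 = (36 + 89)**2*(1/9967) - 41644 = 125**2*(1/9967) - 41644 = 15625*(1/9967) - 41644 = 15625/9967 - 41644 = -415050123/9967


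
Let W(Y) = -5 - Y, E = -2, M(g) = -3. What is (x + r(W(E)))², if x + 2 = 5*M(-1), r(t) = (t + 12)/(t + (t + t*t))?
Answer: 196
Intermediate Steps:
r(t) = (12 + t)/(t² + 2*t) (r(t) = (12 + t)/(t + (t + t²)) = (12 + t)/(t² + 2*t))
x = -17 (x = -2 + 5*(-3) = -2 - 15 = -17)
(x + r(W(E)))² = (-17 + (12 + (-5 - 1*(-2)))/((-5 - 1*(-2))*(2 + (-5 - 1*(-2)))))² = (-17 + (12 + (-5 + 2))/((-5 + 2)*(2 + (-5 + 2))))² = (-17 + (12 - 3)/((-3)*(2 - 3)))² = (-17 - ⅓*9/(-1))² = (-17 - ⅓*(-1)*9)² = (-17 + 3)² = (-14)² = 196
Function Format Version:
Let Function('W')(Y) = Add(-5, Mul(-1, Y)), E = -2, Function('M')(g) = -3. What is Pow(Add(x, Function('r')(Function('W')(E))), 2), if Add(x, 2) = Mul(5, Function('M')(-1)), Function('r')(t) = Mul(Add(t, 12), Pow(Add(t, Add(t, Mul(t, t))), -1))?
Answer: 196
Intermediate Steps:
Function('r')(t) = Mul(Pow(Add(Pow(t, 2), Mul(2, t)), -1), Add(12, t)) (Function('r')(t) = Mul(Add(12, t), Pow(Add(t, Add(t, Pow(t, 2))), -1)) = Mul(Add(12, t), Pow(Add(Pow(t, 2), Mul(2, t)), -1)) = Mul(Pow(Add(Pow(t, 2), Mul(2, t)), -1), Add(12, t)))
x = -17 (x = Add(-2, Mul(5, -3)) = Add(-2, -15) = -17)
Pow(Add(x, Function('r')(Function('W')(E))), 2) = Pow(Add(-17, Mul(Pow(Add(-5, Mul(-1, -2)), -1), Pow(Add(2, Add(-5, Mul(-1, -2))), -1), Add(12, Add(-5, Mul(-1, -2))))), 2) = Pow(Add(-17, Mul(Pow(Add(-5, 2), -1), Pow(Add(2, Add(-5, 2)), -1), Add(12, Add(-5, 2)))), 2) = Pow(Add(-17, Mul(Pow(-3, -1), Pow(Add(2, -3), -1), Add(12, -3))), 2) = Pow(Add(-17, Mul(Rational(-1, 3), Pow(-1, -1), 9)), 2) = Pow(Add(-17, Mul(Rational(-1, 3), -1, 9)), 2) = Pow(Add(-17, 3), 2) = Pow(-14, 2) = 196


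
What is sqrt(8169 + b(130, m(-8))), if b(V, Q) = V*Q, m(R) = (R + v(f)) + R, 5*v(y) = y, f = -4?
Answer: 3*sqrt(665) ≈ 77.363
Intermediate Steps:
v(y) = y/5
m(R) = -4/5 + 2*R (m(R) = (R + (1/5)*(-4)) + R = (R - 4/5) + R = (-4/5 + R) + R = -4/5 + 2*R)
b(V, Q) = Q*V
sqrt(8169 + b(130, m(-8))) = sqrt(8169 + (-4/5 + 2*(-8))*130) = sqrt(8169 + (-4/5 - 16)*130) = sqrt(8169 - 84/5*130) = sqrt(8169 - 2184) = sqrt(5985) = 3*sqrt(665)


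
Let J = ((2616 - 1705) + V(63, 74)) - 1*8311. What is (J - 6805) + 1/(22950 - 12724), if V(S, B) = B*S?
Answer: -97586717/10226 ≈ -9543.0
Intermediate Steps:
J = -2738 (J = ((2616 - 1705) + 74*63) - 1*8311 = (911 + 4662) - 8311 = 5573 - 8311 = -2738)
(J - 6805) + 1/(22950 - 12724) = (-2738 - 6805) + 1/(22950 - 12724) = -9543 + 1/10226 = -97586717/10226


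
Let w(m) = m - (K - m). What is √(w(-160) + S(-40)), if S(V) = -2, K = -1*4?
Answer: I*√318 ≈ 17.833*I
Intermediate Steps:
K = -4
w(m) = 4 + 2*m (w(m) = m - (-4 - m) = m + (4 + m) = 4 + 2*m)
√(w(-160) + S(-40)) = √((4 + 2*(-160)) - 2) = √((4 - 320) - 2) = √(-316 - 2) = √(-318) = I*√318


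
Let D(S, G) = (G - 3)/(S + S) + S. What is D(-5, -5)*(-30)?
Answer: 126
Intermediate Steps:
D(S, G) = S + (-3 + G)/(2*S) (D(S, G) = (-3 + G)/((2*S)) + S = (-3 + G)*(1/(2*S)) + S = (-3 + G)/(2*S) + S = S + (-3 + G)/(2*S))
D(-5, -5)*(-30) = ((½)*(-3 - 5 + 2*(-5)²)/(-5))*(-30) = ((½)*(-⅕)*(-3 - 5 + 2*25))*(-30) = ((½)*(-⅕)*(-3 - 5 + 50))*(-30) = ((½)*(-⅕)*42)*(-30) = -21/5*(-30) = 126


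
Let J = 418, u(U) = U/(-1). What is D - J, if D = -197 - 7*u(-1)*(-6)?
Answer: -573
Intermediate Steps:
u(U) = -U (u(U) = U*(-1) = -U)
D = -155 (D = -197 - 7*(-1*(-1))*(-6) = -197 - 7*1*(-6) = -197 - 7*(-6) = -197 - 1*(-42) = -197 + 42 = -155)
D - J = -155 - 1*418 = -155 - 418 = -573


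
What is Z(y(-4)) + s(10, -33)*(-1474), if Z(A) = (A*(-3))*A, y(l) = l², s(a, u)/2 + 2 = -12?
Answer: 40504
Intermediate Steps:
s(a, u) = -28 (s(a, u) = -4 + 2*(-12) = -4 - 24 = -28)
Z(A) = -3*A² (Z(A) = (-3*A)*A = -3*A²)
Z(y(-4)) + s(10, -33)*(-1474) = -3*((-4)²)² - 28*(-1474) = -3*16² + 41272 = -3*256 + 41272 = -768 + 41272 = 40504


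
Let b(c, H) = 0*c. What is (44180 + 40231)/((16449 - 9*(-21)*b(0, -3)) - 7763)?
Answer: 84411/8686 ≈ 9.7180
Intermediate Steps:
b(c, H) = 0
(44180 + 40231)/((16449 - 9*(-21)*b(0, -3)) - 7763) = (44180 + 40231)/((16449 - 9*(-21)*0) - 7763) = 84411/((16449 - (-189)*0) - 7763) = 84411/((16449 - 1*0) - 7763) = 84411/((16449 + 0) - 7763) = 84411/(16449 - 7763) = 84411/8686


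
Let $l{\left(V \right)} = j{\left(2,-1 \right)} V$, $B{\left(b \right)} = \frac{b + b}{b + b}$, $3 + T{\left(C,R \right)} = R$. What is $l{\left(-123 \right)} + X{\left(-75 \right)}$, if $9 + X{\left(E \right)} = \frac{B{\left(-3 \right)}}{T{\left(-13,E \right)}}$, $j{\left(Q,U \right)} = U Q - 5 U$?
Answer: $- \frac{29485}{78} \approx -378.01$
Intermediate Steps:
$T{\left(C,R \right)} = -3 + R$
$j{\left(Q,U \right)} = - 5 U + Q U$ ($j{\left(Q,U \right)} = Q U - 5 U = - 5 U + Q U$)
$B{\left(b \right)} = 1$ ($B{\left(b \right)} = \frac{2 b}{2 b} = 2 b \frac{1}{2 b} = 1$)
$X{\left(E \right)} = -9 + \frac{1}{-3 + E}$ ($X{\left(E \right)} = -9 + 1 \frac{1}{-3 + E} = -9 + \frac{1}{-3 + E}$)
$l{\left(V \right)} = 3 V$ ($l{\left(V \right)} = - (-5 + 2) V = \left(-1\right) \left(-3\right) V = 3 V$)
$l{\left(-123 \right)} + X{\left(-75 \right)} = 3 \left(-123\right) + \frac{28 - -675}{-3 - 75} = -369 + \frac{28 + 675}{-78} = -369 - \frac{703}{78} = - \frac{29485}{78}$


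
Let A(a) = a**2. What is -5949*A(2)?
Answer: -23796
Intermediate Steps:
-5949*A(2) = -5949*2**2 = -5949*4 = -23796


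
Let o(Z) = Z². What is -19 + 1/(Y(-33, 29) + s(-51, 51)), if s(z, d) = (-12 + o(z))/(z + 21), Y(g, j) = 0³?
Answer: -16407/863 ≈ -19.012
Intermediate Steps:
Y(g, j) = 0
s(z, d) = (-12 + z²)/(21 + z) (s(z, d) = (-12 + z²)/(z + 21) = (-12 + z²)/(21 + z))
-19 + 1/(Y(-33, 29) + s(-51, 51)) = -19 + 1/(0 + (-12 + (-51)²)/(21 - 51)) = -19 + 1/(0 + (-12 + 2601)/(-30)) = -19 + 1/(0 - 1/30*2589) = -19 + 1/(0 - 863/10) = -19 + 1/(-863/10) = -19 - 10/863 = -16407/863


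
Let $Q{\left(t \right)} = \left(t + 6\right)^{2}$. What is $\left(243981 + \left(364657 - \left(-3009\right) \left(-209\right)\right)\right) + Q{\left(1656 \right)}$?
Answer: $2742001$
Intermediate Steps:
$Q{\left(t \right)} = \left(6 + t\right)^{2}$
$\left(243981 + \left(364657 - \left(-3009\right) \left(-209\right)\right)\right) + Q{\left(1656 \right)} = \left(243981 + \left(364657 - \left(-3009\right) \left(-209\right)\right)\right) + \left(6 + 1656\right)^{2} = \left(243981 + \left(364657 - 628881\right)\right) + 1662^{2} = \left(243981 + \left(364657 - 628881\right)\right) + 2762244 = \left(243981 - 264224\right) + 2762244 = -20243 + 2762244 = 2742001$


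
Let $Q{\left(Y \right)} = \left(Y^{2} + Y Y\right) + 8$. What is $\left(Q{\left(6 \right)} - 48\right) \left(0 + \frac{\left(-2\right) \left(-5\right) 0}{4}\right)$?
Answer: $0$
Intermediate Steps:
$Q{\left(Y \right)} = 8 + 2 Y^{2}$ ($Q{\left(Y \right)} = \left(Y^{2} + Y^{2}\right) + 8 = 2 Y^{2} + 8 = 8 + 2 Y^{2}$)
$\left(Q{\left(6 \right)} - 48\right) \left(0 + \frac{\left(-2\right) \left(-5\right) 0}{4}\right) = \left(\left(8 + 2 \cdot 6^{2}\right) - 48\right) \left(0 + \frac{\left(-2\right) \left(-5\right) 0}{4}\right) = \left(\left(8 + 2 \cdot 36\right) - 48\right) \left(0 + \frac{10 \cdot 0}{4}\right) = \left(\left(8 + 72\right) - 48\right) \left(0 + \frac{1}{4} \cdot 0\right) = \left(80 - 48\right) \left(0 + 0\right) = 32 \cdot 0 = 0$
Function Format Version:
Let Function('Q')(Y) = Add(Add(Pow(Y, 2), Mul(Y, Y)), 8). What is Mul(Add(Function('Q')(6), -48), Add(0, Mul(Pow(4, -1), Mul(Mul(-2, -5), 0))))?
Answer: 0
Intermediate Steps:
Function('Q')(Y) = Add(8, Mul(2, Pow(Y, 2))) (Function('Q')(Y) = Add(Add(Pow(Y, 2), Pow(Y, 2)), 8) = Add(Mul(2, Pow(Y, 2)), 8) = Add(8, Mul(2, Pow(Y, 2))))
Mul(Add(Function('Q')(6), -48), Add(0, Mul(Pow(4, -1), Mul(Mul(-2, -5), 0)))) = Mul(Add(Add(8, Mul(2, Pow(6, 2))), -48), Add(0, Mul(Pow(4, -1), Mul(Mul(-2, -5), 0)))) = Mul(Add(Add(8, Mul(2, 36)), -48), Add(0, Mul(Rational(1, 4), Mul(10, 0)))) = Mul(Add(Add(8, 72), -48), Add(0, Mul(Rational(1, 4), 0))) = Mul(Add(80, -48), Add(0, 0)) = Mul(32, 0) = 0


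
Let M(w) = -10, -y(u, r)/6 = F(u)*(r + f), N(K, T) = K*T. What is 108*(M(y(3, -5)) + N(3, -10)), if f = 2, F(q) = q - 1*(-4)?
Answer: -4320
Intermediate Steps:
F(q) = 4 + q (F(q) = q + 4 = 4 + q)
y(u, r) = -6*(2 + r)*(4 + u) (y(u, r) = -6*(4 + u)*(r + 2) = -6*(4 + u)*(2 + r) = -6*(2 + r)*(4 + u))
108*(M(y(3, -5)) + N(3, -10)) = 108*(-10 + 3*(-10)) = 108*(-10 - 30) = 108*(-40) = -4320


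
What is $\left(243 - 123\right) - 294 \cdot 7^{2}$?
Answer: $-14286$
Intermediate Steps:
$\left(243 - 123\right) - 294 \cdot 7^{2} = \left(243 - 123\right) - 14406 = 120 - 14406 = -14286$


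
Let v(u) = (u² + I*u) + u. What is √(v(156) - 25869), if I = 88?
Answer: √12351 ≈ 111.14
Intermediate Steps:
v(u) = u² + 89*u (v(u) = (u² + 88*u) + u = u² + 89*u)
√(v(156) - 25869) = √(156*(89 + 156) - 25869) = √(156*245 - 25869) = √(38220 - 25869) = √12351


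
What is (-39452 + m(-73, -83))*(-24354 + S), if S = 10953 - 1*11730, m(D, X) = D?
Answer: 993302775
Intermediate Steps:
S = -777 (S = 10953 - 11730 = -777)
(-39452 + m(-73, -83))*(-24354 + S) = (-39452 - 73)*(-24354 - 777) = -39525*(-25131) = 993302775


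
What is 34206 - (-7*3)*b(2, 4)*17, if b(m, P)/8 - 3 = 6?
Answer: 59910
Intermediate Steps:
b(m, P) = 72 (b(m, P) = 24 + 8*6 = 24 + 48 = 72)
34206 - (-7*3)*b(2, 4)*17 = 34206 - -7*3*72*17 = 34206 - (-21*72)*17 = 34206 - (-1512)*17 = 34206 - 1*(-25704) = 34206 + 25704 = 59910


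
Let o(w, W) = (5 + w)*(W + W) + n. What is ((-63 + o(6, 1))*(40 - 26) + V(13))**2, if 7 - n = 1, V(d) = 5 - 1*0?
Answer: 235225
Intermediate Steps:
V(d) = 5 (V(d) = 5 + 0 = 5)
n = 6 (n = 7 - 1*1 = 7 - 1 = 6)
o(w, W) = 6 + 2*W*(5 + w) (o(w, W) = (5 + w)*(W + W) + 6 = (5 + w)*(2*W) + 6 = 2*W*(5 + w) + 6 = 6 + 2*W*(5 + w))
((-63 + o(6, 1))*(40 - 26) + V(13))**2 = ((-63 + (6 + 10*1 + 2*1*6))*(40 - 26) + 5)**2 = ((-63 + (6 + 10 + 12))*14 + 5)**2 = ((-63 + 28)*14 + 5)**2 = (-35*14 + 5)**2 = (-490 + 5)**2 = (-485)**2 = 235225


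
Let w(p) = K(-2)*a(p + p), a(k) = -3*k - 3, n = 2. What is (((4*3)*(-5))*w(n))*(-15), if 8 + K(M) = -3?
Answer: 148500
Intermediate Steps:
a(k) = -3 - 3*k
K(M) = -11 (K(M) = -8 - 3 = -11)
w(p) = 33 + 66*p (w(p) = -11*(-3 - 3*(p + p)) = -11*(-3 - 6*p) = 33 + 66*p)
(((4*3)*(-5))*w(n))*(-15) = (((4*3)*(-5))*(33 + 66*2))*(-15) = ((12*(-5))*(33 + 132))*(-15) = -60*165*(-15) = -9900*(-15) = 148500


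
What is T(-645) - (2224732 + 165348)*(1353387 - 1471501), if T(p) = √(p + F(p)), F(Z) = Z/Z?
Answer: 282301909120 + 2*I*√161 ≈ 2.823e+11 + 25.377*I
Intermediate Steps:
F(Z) = 1
T(p) = √(1 + p) (T(p) = √(p + 1) = √(1 + p))
T(-645) - (2224732 + 165348)*(1353387 - 1471501) = √(1 - 645) - (2224732 + 165348)*(1353387 - 1471501) = √(-644) - 2390080*(-118114) = 2*I*√161 - 1*(-282301909120) = 2*I*√161 + 282301909120 = 282301909120 + 2*I*√161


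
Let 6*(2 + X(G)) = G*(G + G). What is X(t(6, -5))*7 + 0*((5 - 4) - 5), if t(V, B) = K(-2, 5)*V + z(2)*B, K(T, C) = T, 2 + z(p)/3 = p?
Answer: 322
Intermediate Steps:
z(p) = -6 + 3*p
t(V, B) = -2*V (t(V, B) = -2*V + (-6 + 3*2)*B = -2*V + (-6 + 6)*B = -2*V + 0*B = -2*V + 0 = -2*V)
X(G) = -2 + G²/3 (X(G) = -2 + (G*(G + G))/6 = -2 + (G*(2*G))/6 = -2 + (2*G²)/6 = -2 + G²/3)
X(t(6, -5))*7 + 0*((5 - 4) - 5) = (-2 + (-2*6)²/3)*7 + 0*((5 - 4) - 5) = (-2 + (⅓)*(-12)²)*7 + 0*(1 - 5) = (-2 + (⅓)*144)*7 + 0*(-4) = (-2 + 48)*7 + 0 = 46*7 + 0 = 322 + 0 = 322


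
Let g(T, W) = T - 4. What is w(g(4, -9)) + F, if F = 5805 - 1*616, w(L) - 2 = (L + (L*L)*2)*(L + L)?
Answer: 5191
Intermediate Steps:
g(T, W) = -4 + T
w(L) = 2 + 2*L*(L + 2*L²) (w(L) = 2 + (L + (L*L)*2)*(L + L) = 2 + (L + L²*2)*(2*L) = 2 + (L + 2*L²)*(2*L) = 2 + 2*L*(L + 2*L²))
F = 5189 (F = 5805 - 616 = 5189)
w(g(4, -9)) + F = (2 + 2*(-4 + 4)² + 4*(-4 + 4)³) + 5189 = (2 + 2*0² + 4*0³) + 5189 = (2 + 2*0 + 4*0) + 5189 = (2 + 0 + 0) + 5189 = 2 + 5189 = 5191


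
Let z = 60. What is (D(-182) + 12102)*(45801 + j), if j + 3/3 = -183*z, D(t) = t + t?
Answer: 408717160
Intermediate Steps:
D(t) = 2*t
j = -10981 (j = -1 - 183*60 = -1 - 10980 = -10981)
(D(-182) + 12102)*(45801 + j) = (2*(-182) + 12102)*(45801 - 10981) = (-364 + 12102)*34820 = 11738*34820 = 408717160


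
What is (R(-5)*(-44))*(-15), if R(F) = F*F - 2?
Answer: 15180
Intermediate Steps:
R(F) = -2 + F² (R(F) = F² - 2 = -2 + F²)
(R(-5)*(-44))*(-15) = ((-2 + (-5)²)*(-44))*(-15) = ((-2 + 25)*(-44))*(-15) = (23*(-44))*(-15) = -1012*(-15) = 15180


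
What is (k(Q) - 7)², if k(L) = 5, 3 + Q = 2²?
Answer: 4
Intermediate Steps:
Q = 1 (Q = -3 + 2² = -3 + 4 = 1)
(k(Q) - 7)² = (5 - 7)² = (-2)² = 4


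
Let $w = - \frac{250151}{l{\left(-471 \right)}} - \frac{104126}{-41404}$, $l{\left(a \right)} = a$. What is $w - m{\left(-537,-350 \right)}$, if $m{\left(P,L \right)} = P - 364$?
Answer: $\frac{1271679647}{886422} \approx 1434.6$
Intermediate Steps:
$m{\left(P,L \right)} = -364 + P$
$w = \frac{473013425}{886422}$ ($w = - \frac{250151}{-471} - \frac{104126}{-41404} = \left(-250151\right) \left(- \frac{1}{471}\right) - - \frac{4733}{1882} = \frac{250151}{471} + \frac{4733}{1882} = \frac{473013425}{886422} \approx 533.62$)
$w - m{\left(-537,-350 \right)} = \frac{473013425}{886422} - \left(-364 - 537\right) = \frac{473013425}{886422} - -901 = \frac{473013425}{886422} + 901 = \frac{1271679647}{886422}$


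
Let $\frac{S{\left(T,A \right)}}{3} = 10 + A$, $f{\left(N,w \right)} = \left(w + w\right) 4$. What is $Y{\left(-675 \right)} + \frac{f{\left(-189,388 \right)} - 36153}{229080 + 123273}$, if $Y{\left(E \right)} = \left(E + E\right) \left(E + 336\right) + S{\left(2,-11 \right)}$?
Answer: $\frac{161253260342}{352353} \approx 4.5765 \cdot 10^{5}$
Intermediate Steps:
$f{\left(N,w \right)} = 8 w$ ($f{\left(N,w \right)} = 2 w 4 = 8 w$)
$S{\left(T,A \right)} = 30 + 3 A$ ($S{\left(T,A \right)} = 3 \left(10 + A\right) = 30 + 3 A$)
$Y{\left(E \right)} = -3 + 2 E \left(336 + E\right)$ ($Y{\left(E \right)} = \left(E + E\right) \left(E + 336\right) + \left(30 + 3 \left(-11\right)\right) = 2 E \left(336 + E\right) + \left(30 - 33\right) = 2 E \left(336 + E\right) - 3 = -3 + 2 E \left(336 + E\right)$)
$Y{\left(-675 \right)} + \frac{f{\left(-189,388 \right)} - 36153}{229080 + 123273} = \left(-3 + 2 \left(-675\right)^{2} + 672 \left(-675\right)\right) + \frac{8 \cdot 388 - 36153}{229080 + 123273} = \left(-3 + 2 \cdot 455625 - 453600\right) + \frac{3104 - 36153}{352353} = \left(-3 + 911250 - 453600\right) - \frac{33049}{352353} = 457647 - \frac{33049}{352353} = \frac{161253260342}{352353}$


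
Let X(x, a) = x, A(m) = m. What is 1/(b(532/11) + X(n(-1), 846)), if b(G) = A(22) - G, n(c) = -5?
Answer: -11/345 ≈ -0.031884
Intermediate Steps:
b(G) = 22 - G
1/(b(532/11) + X(n(-1), 846)) = 1/((22 - 532/11) - 5) = 1/(-290/11 - 5) = 1/(-345/11) = -11/345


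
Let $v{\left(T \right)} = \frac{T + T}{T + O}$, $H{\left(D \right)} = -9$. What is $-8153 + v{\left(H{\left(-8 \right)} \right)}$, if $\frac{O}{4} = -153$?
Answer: $- \frac{562555}{69} \approx -8153.0$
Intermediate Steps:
$O = -612$ ($O = 4 \left(-153\right) = -612$)
$v{\left(T \right)} = \frac{2 T}{-612 + T}$ ($v{\left(T \right)} = \frac{T + T}{T - 612} = \frac{2 T}{-612 + T}$)
$-8153 + v{\left(H{\left(-8 \right)} \right)} = -8153 + 2 \left(-9\right) \frac{1}{-612 - 9} = -8153 + 2 \left(-9\right) \frac{1}{-621} = -8153 + 2 \left(-9\right) \left(- \frac{1}{621}\right) = -8153 + \frac{2}{69} = - \frac{562555}{69}$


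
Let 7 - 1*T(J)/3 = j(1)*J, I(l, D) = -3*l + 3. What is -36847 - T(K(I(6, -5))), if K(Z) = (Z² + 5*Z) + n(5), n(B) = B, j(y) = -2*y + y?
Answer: -37333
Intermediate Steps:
j(y) = -y
I(l, D) = 3 - 3*l
K(Z) = 5 + Z² + 5*Z (K(Z) = (Z² + 5*Z) + 5 = 5 + Z² + 5*Z)
T(J) = 21 + 3*J (T(J) = 21 - 3*(-1*1)*J = 21 - (-3)*J = 21 + 3*J)
-36847 - T(K(I(6, -5))) = -36847 - (21 + 3*(5 + (3 - 3*6)² + 5*(3 - 3*6))) = -36847 - (21 + 3*(5 + (3 - 18)² + 5*(3 - 18))) = -36847 - (21 + 3*(5 + (-15)² + 5*(-15))) = -36847 - (21 + 3*(5 + 225 - 75)) = -36847 - (21 + 3*155) = -36847 - (21 + 465) = -36847 - 1*486 = -36847 - 486 = -37333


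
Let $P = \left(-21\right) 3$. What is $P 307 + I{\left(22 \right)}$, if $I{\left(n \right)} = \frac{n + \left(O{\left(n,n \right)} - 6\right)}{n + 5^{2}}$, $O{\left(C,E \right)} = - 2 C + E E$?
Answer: $- \frac{908571}{47} \approx -19331.0$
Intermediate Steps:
$P = -63$
$O{\left(C,E \right)} = E^{2} - 2 C$ ($O{\left(C,E \right)} = - 2 C + E^{2} = E^{2} - 2 C$)
$I{\left(n \right)} = \frac{-6 + n^{2} - n}{25 + n}$ ($I{\left(n \right)} = \frac{n - \left(6 - n^{2} + 2 n\right)}{n + 5^{2}} = \frac{n - \left(6 - n^{2} + 2 n\right)}{n + 25} = \frac{-6 + n^{2} - n}{25 + n}$)
$P 307 + I{\left(22 \right)} = \left(-63\right) 307 + \frac{-6 + 22^{2} - 22}{25 + 22} = -19341 + \frac{-6 + 484 - 22}{47} = -19341 + \frac{1}{47} \cdot 456 = -19341 + \frac{456}{47} = - \frac{908571}{47}$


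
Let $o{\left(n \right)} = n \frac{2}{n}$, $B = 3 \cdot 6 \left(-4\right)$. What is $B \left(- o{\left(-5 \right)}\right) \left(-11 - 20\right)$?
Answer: $-4464$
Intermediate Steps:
$B = -72$ ($B = 18 \left(-4\right) = -72$)
$o{\left(n \right)} = 2$
$B \left(- o{\left(-5 \right)}\right) \left(-11 - 20\right) = - 72 \left(\left(-1\right) 2\right) \left(-11 - 20\right) = \left(-72\right) \left(-2\right) \left(-31\right) = 144 \left(-31\right) = -4464$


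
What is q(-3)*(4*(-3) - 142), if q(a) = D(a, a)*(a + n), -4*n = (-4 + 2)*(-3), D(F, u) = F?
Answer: -2079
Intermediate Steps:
n = -3/2 (n = -(-4 + 2)*(-3)/4 = -(-1)*(-3)/2 = -1/4*6 = -3/2 ≈ -1.5000)
q(a) = a*(-3/2 + a) (q(a) = a*(a - 3/2) = a*(-3/2 + a))
q(-3)*(4*(-3) - 142) = ((1/2)*(-3)*(-3 + 2*(-3)))*(4*(-3) - 142) = ((1/2)*(-3)*(-3 - 6))*(-12 - 142) = ((1/2)*(-3)*(-9))*(-154) = (27/2)*(-154) = -2079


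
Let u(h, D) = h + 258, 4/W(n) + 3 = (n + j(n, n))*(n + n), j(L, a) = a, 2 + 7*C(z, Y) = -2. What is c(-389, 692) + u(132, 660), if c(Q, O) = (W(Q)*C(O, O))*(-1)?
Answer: 1652417146/4236967 ≈ 390.00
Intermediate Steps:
C(z, Y) = -4/7 (C(z, Y) = -2/7 + (1/7)*(-2) = -2/7 - 2/7 = -4/7)
W(n) = 4/(-3 + 4*n**2) (W(n) = 4/(-3 + (n + n)*(n + n)) = 4/(-3 + (2*n)*(2*n)) = 4/(-3 + 4*n**2))
u(h, D) = 258 + h
c(Q, O) = 16/(7*(-3 + 4*Q**2)) (c(Q, O) = ((4/(-3 + 4*Q**2))*(-4/7))*(-1) = -16/(7*(-3 + 4*Q**2))*(-1) = 16/(7*(-3 + 4*Q**2)))
c(-389, 692) + u(132, 660) = 16/(7*(-3 + 4*(-389)**2)) + (258 + 132) = 16/(7*(-3 + 4*151321)) + 390 = 16/(7*(-3 + 605284)) + 390 = (16/7)/605281 + 390 = (16/7)*(1/605281) + 390 = 16/4236967 + 390 = 1652417146/4236967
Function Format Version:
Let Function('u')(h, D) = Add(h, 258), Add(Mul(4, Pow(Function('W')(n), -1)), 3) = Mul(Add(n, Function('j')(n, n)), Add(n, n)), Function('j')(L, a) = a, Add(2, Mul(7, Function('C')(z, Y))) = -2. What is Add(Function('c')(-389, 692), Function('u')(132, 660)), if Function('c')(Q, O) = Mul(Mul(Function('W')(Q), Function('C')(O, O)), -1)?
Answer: Rational(1652417146, 4236967) ≈ 390.00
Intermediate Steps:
Function('C')(z, Y) = Rational(-4, 7) (Function('C')(z, Y) = Add(Rational(-2, 7), Mul(Rational(1, 7), -2)) = Add(Rational(-2, 7), Rational(-2, 7)) = Rational(-4, 7))
Function('W')(n) = Mul(4, Pow(Add(-3, Mul(4, Pow(n, 2))), -1)) (Function('W')(n) = Mul(4, Pow(Add(-3, Mul(Add(n, n), Add(n, n))), -1)) = Mul(4, Pow(Add(-3, Mul(Mul(2, n), Mul(2, n))), -1)) = Mul(4, Pow(Add(-3, Mul(4, Pow(n, 2))), -1)))
Function('u')(h, D) = Add(258, h)
Function('c')(Q, O) = Mul(Rational(16, 7), Pow(Add(-3, Mul(4, Pow(Q, 2))), -1)) (Function('c')(Q, O) = Mul(Mul(Mul(4, Pow(Add(-3, Mul(4, Pow(Q, 2))), -1)), Rational(-4, 7)), -1) = Mul(Mul(Rational(-16, 7), Pow(Add(-3, Mul(4, Pow(Q, 2))), -1)), -1) = Mul(Rational(16, 7), Pow(Add(-3, Mul(4, Pow(Q, 2))), -1)))
Add(Function('c')(-389, 692), Function('u')(132, 660)) = Add(Mul(Rational(16, 7), Pow(Add(-3, Mul(4, Pow(-389, 2))), -1)), Add(258, 132)) = Add(Mul(Rational(16, 7), Pow(Add(-3, Mul(4, 151321)), -1)), 390) = Add(Mul(Rational(16, 7), Pow(Add(-3, 605284), -1)), 390) = Add(Mul(Rational(16, 7), Pow(605281, -1)), 390) = Add(Mul(Rational(16, 7), Rational(1, 605281)), 390) = Add(Rational(16, 4236967), 390) = Rational(1652417146, 4236967)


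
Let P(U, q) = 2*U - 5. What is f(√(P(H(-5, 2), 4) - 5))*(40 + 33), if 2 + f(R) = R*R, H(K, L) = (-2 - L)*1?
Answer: -1460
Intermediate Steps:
H(K, L) = -2 - L
P(U, q) = -5 + 2*U
f(R) = -2 + R² (f(R) = -2 + R*R = -2 + R²)
f(√(P(H(-5, 2), 4) - 5))*(40 + 33) = (-2 + (√((-5 + 2*(-2 - 1*2)) - 5))²)*(40 + 33) = (-2 + (√((-5 + 2*(-2 - 2)) - 5))²)*73 = (-2 + (√((-5 + 2*(-4)) - 5))²)*73 = (-2 + (√((-5 - 8) - 5))²)*73 = (-2 + (√(-13 - 5))²)*73 = (-2 + (√(-18))²)*73 = (-2 + (3*I*√2)²)*73 = (-2 - 18)*73 = -20*73 = -1460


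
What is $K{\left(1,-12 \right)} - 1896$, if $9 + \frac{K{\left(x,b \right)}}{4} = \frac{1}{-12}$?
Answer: $- \frac{5797}{3} \approx -1932.3$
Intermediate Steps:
$K{\left(x,b \right)} = - \frac{109}{3}$ ($K{\left(x,b \right)} = -36 + \frac{4}{-12} = -36 + 4 \left(- \frac{1}{12}\right) = -36 - \frac{1}{3} = - \frac{109}{3}$)
$K{\left(1,-12 \right)} - 1896 = - \frac{109}{3} - 1896 = - \frac{5797}{3}$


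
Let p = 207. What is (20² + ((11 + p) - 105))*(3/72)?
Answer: 171/8 ≈ 21.375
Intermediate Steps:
(20² + ((11 + p) - 105))*(3/72) = (20² + ((11 + 207) - 105))*(3/72) = (400 + (218 - 105))*(3*(1/72)) = (400 + 113)*(1/24) = 513*(1/24) = 171/8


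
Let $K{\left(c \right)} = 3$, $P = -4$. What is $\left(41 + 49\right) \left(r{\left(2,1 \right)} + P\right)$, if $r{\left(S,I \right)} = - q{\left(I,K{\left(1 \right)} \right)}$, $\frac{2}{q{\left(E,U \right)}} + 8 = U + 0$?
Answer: $-324$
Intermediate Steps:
$q{\left(E,U \right)} = \frac{2}{-8 + U}$ ($q{\left(E,U \right)} = \frac{2}{-8 + \left(U + 0\right)} = \frac{2}{-8 + U}$)
$r{\left(S,I \right)} = \frac{2}{5}$ ($r{\left(S,I \right)} = - \frac{2}{-8 + 3} = - \frac{2}{-5} = - \frac{2 \left(-1\right)}{5} = \left(-1\right) \left(- \frac{2}{5}\right) = \frac{2}{5}$)
$\left(41 + 49\right) \left(r{\left(2,1 \right)} + P\right) = \left(41 + 49\right) \left(\frac{2}{5} - 4\right) = 90 \left(- \frac{18}{5}\right) = -324$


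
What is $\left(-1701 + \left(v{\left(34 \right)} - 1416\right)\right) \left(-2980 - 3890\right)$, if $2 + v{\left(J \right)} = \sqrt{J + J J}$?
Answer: $21427530 - 6870 \sqrt{1190} \approx 2.1191 \cdot 10^{7}$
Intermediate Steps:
$v{\left(J \right)} = -2 + \sqrt{J + J^{2}}$ ($v{\left(J \right)} = -2 + \sqrt{J + J J} = -2 + \sqrt{J + J^{2}}$)
$\left(-1701 + \left(v{\left(34 \right)} - 1416\right)\right) \left(-2980 - 3890\right) = \left(-1701 - \left(1418 - \sqrt{34} \sqrt{1 + 34}\right)\right) \left(-2980 - 3890\right) = \left(-1701 - \left(1418 - \sqrt{1190}\right)\right) \left(-6870\right) = \left(-3119 + \sqrt{1190}\right) \left(-6870\right) = 21427530 - 6870 \sqrt{1190}$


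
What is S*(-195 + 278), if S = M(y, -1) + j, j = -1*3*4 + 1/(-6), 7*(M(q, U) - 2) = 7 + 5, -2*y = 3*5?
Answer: -29465/42 ≈ -701.55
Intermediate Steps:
y = -15/2 (y = -3*5/2 = -½*15 = -15/2 ≈ -7.5000)
M(q, U) = 26/7 (M(q, U) = 2 + (7 + 5)/7 = 2 + (⅐)*12 = 2 + 12/7 = 26/7)
j = -73/6 (j = -3*4 + 1*(-⅙) = -12 - ⅙ = -73/6 ≈ -12.167)
S = -355/42 (S = 26/7 - 73/6 = -355/42 ≈ -8.4524)
S*(-195 + 278) = -355*(-195 + 278)/42 = -355/42*83 = -29465/42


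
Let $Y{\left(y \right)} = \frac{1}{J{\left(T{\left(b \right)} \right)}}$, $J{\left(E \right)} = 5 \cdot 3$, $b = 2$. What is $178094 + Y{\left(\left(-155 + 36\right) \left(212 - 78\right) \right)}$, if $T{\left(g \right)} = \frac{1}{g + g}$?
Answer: $\frac{2671411}{15} \approx 1.7809 \cdot 10^{5}$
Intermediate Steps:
$T{\left(g \right)} = \frac{1}{2 g}$
$J{\left(E \right)} = 15$
$Y{\left(y \right)} = \frac{1}{15}$
$178094 + Y{\left(\left(-155 + 36\right) \left(212 - 78\right) \right)} = 178094 + \frac{1}{15} = \frac{2671411}{15}$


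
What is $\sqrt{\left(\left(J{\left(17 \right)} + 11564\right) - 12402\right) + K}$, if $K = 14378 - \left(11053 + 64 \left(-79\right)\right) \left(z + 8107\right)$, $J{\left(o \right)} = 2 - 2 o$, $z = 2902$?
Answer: $i \sqrt{66007465} \approx 8124.5 i$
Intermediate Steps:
$K = -66006595$ ($K = 14378 - \left(11053 + 64 \left(-79\right)\right) \left(2902 + 8107\right) = 14378 - \left(11053 - 5056\right) 11009 = 14378 - 5997 \cdot 11009 = 14378 - 66020973 = -66006595$)
$\sqrt{\left(\left(J{\left(17 \right)} + 11564\right) - 12402\right) + K} = \sqrt{\left(\left(\left(2 - 34\right) + 11564\right) - 12402\right) - 66006595} = \sqrt{\left(\left(-32 + 11564\right) - 12402\right) - 66006595} = \sqrt{\left(11532 - 12402\right) - 66006595} = \sqrt{-870 - 66006595} = \sqrt{-66007465} = i \sqrt{66007465}$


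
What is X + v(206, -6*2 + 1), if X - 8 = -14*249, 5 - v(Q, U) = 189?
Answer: -3662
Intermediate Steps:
v(Q, U) = -184 (v(Q, U) = 5 - 1*189 = 5 - 189 = -184)
X = -3478 (X = 8 - 14*249 = 8 - 3486 = -3478)
X + v(206, -6*2 + 1) = -3478 - 184 = -3662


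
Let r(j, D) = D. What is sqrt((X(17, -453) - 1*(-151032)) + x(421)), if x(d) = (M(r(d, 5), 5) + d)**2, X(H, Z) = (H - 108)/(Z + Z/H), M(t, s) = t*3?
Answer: sqrt(2520092688654)/2718 ≈ 584.06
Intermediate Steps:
M(t, s) = 3*t
X(H, Z) = (-108 + H)/(Z + Z/H)
x(d) = (15 + d)**2 (x(d) = (3*5 + d)**2 = (15 + d)**2)
sqrt((X(17, -453) - 1*(-151032)) + x(421)) = sqrt((17*(-108 + 17)/(-453*(1 + 17)) - 1*(-151032)) + (15 + 421)**2) = sqrt((17*(-1/453)*(-91)/18 + 151032) + 436**2) = sqrt((17*(-1/453)*(1/18)*(-91) + 151032) + 190096) = sqrt((1547/8154 + 151032) + 190096) = sqrt(1231516475/8154 + 190096) = sqrt(2781559259/8154) = sqrt(2520092688654)/2718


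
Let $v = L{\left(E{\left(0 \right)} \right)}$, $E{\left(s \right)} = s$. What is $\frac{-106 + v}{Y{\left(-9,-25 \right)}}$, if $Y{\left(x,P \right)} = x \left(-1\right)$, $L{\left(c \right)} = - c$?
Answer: $- \frac{106}{9} \approx -11.778$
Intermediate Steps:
$Y{\left(x,P \right)} = - x$
$v = 0$ ($v = \left(-1\right) 0 = 0$)
$\frac{-106 + v}{Y{\left(-9,-25 \right)}} = \frac{-106 + 0}{\left(-1\right) \left(-9\right)} = - \frac{106}{9}$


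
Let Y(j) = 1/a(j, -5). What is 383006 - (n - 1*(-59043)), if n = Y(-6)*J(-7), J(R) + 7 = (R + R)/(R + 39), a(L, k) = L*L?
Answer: 186602807/576 ≈ 3.2396e+5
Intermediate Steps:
a(L, k) = L²
Y(j) = j⁻² (Y(j) = 1/(j²) = j⁻²)
J(R) = -7 + 2*R/(39 + R) (J(R) = -7 + (R + R)/(R + 39) = -7 + (2*R)/(39 + R) = -7 + 2*R/(39 + R))
n = -119/576 (n = ((-273 - 5*(-7))/(39 - 7))/(-6)² = ((-273 + 35)/32)/36 = ((1/32)*(-238))/36 = (1/36)*(-119/16) = -119/576 ≈ -0.20660)
383006 - (n - 1*(-59043)) = 383006 - (-119/576 - 1*(-59043)) = 383006 - (-119/576 + 59043) = 383006 - 1*34008649/576 = 383006 - 34008649/576 = 186602807/576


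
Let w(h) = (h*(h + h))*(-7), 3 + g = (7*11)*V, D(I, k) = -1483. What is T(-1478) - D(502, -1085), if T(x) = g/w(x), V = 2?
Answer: 45354256657/30582776 ≈ 1483.0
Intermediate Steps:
g = 151 (g = -3 + (7*11)*2 = -3 + 77*2 = -3 + 154 = 151)
w(h) = -14*h² (w(h) = (h*(2*h))*(-7) = (2*h²)*(-7) = -14*h²)
T(x) = -151/(14*x²) (T(x) = 151/((-14*x²)) = 151*(-1/(14*x²)) = -151/(14*x²))
T(-1478) - D(502, -1085) = -151/14/(-1478)² - 1*(-1483) = -151/14*1/2184484 + 1483 = -151/30582776 + 1483 = 45354256657/30582776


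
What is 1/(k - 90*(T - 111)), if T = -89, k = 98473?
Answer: 1/116473 ≈ 8.5857e-6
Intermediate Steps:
1/(k - 90*(T - 111)) = 1/(98473 - 90*(-89 - 111)) = 1/(98473 - 90*(-200)) = 1/(98473 + 18000) = 1/116473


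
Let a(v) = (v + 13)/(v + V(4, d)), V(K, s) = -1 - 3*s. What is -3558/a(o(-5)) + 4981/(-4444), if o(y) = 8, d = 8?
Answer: 89565061/31108 ≈ 2879.2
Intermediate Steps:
a(v) = (13 + v)/(-25 + v) (a(v) = (v + 13)/(v + (-1 - 3*8)) = (13 + v)/(v + (-1 - 24)) = (13 + v)/(v - 25) = (13 + v)/(-25 + v))
-3558/a(o(-5)) + 4981/(-4444) = -3558*(-25 + 8)/(13 + 8) + 4981/(-4444) = -3558/(21/(-17)) + 4981*(-1/4444) = -3558/((-1/17*21)) - 4981/4444 = -3558/(-21/17) - 4981/4444 = -3558*(-17/21) - 4981/4444 = 20162/7 - 4981/4444 = 89565061/31108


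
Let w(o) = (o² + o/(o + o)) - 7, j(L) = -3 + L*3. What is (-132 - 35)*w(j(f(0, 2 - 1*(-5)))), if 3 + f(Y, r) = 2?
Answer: -9853/2 ≈ -4926.5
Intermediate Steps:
f(Y, r) = -1 (f(Y, r) = -3 + 2 = -1)
j(L) = -3 + 3*L
w(o) = -13/2 + o² (w(o) = (o² + o/((2*o))) - 7 = (o² + (1/(2*o))*o) - 7 = (o² + ½) - 7 = (½ + o²) - 7 = -13/2 + o²)
(-132 - 35)*w(j(f(0, 2 - 1*(-5)))) = (-132 - 35)*(-13/2 + (-3 + 3*(-1))²) = -167*(-13/2 + (-3 - 3)²) = -167*(-13/2 + (-6)²) = -167*(-13/2 + 36) = -167*59/2 = -9853/2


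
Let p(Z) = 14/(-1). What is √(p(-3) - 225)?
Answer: I*√239 ≈ 15.46*I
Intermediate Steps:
p(Z) = -14 (p(Z) = 14*(-1) = -14)
√(p(-3) - 225) = √(-14 - 225) = √(-239) = I*√239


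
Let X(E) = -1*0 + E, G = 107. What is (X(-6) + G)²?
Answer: 10201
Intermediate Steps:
X(E) = E (X(E) = 0 + E = E)
(X(-6) + G)² = (-6 + 107)² = 101² = 10201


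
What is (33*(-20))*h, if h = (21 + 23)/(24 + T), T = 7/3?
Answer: -87120/79 ≈ -1102.8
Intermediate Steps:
T = 7/3 (T = 7*(⅓) = 7/3 ≈ 2.3333)
h = 132/79 (h = (21 + 23)/(24 + 7/3) = 44/(79/3) = 44*(3/79) = 132/79 ≈ 1.6709)
(33*(-20))*h = (33*(-20))*(132/79) = -660*132/79 = -87120/79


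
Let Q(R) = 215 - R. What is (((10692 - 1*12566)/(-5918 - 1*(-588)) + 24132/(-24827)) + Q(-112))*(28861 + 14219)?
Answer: 186058766904864/13232791 ≈ 1.4060e+7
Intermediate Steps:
(((10692 - 1*12566)/(-5918 - 1*(-588)) + 24132/(-24827)) + Q(-112))*(28861 + 14219) = (((10692 - 1*12566)/(-5918 - 1*(-588)) + 24132/(-24827)) + (215 - 1*(-112)))*(28861 + 14219) = (((10692 - 12566)/(-5918 + 588) + 24132*(-1/24827)) + (215 + 112))*43080 = ((-1874/(-5330) - 24132/24827) + 327)*43080 = ((-1874*(-1/5330) - 24132/24827) + 327)*43080 = ((937/2665 - 24132/24827) + 327)*43080 = (-41048881/66163955 + 327)*43080 = (21594564404/66163955)*43080 = 186058766904864/13232791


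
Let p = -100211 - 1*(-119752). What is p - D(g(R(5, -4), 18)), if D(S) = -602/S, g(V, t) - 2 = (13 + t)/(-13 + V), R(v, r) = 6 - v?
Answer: 18509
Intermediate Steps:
g(V, t) = 2 + (13 + t)/(-13 + V)
p = 19541 (p = -100211 + 119752 = 19541)
p - D(g(R(5, -4), 18)) = 19541 - (-602)/((-13 + 18 + 2*(6 - 1*5))/(-13 + (6 - 1*5))) = 19541 - (-602)/((-13 + 18 + 2*(6 - 5))/(-13 + (6 - 5))) = 19541 - (-602)/((-13 + 18 + 2*1)/(-13 + 1)) = 19541 - (-602)/((-13 + 18 + 2)/(-12)) = 19541 - (-602)/((-1/12*7)) = 19541 - (-602)/(-7/12) = 19541 - (-602)*(-12)/7 = 19541 - 1*1032 = 19541 - 1032 = 18509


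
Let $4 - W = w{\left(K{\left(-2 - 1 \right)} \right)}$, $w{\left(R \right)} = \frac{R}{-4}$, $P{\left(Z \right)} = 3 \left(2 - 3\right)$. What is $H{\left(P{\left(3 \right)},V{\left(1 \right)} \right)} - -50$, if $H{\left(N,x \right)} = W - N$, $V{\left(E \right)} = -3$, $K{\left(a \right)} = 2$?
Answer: $\frac{115}{2} \approx 57.5$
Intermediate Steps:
$P{\left(Z \right)} = -3$ ($P{\left(Z \right)} = 3 \left(-1\right) = -3$)
$w{\left(R \right)} = - \frac{R}{4}$ ($w{\left(R \right)} = R \left(- \frac{1}{4}\right) = - \frac{R}{4}$)
$W = \frac{9}{2}$ ($W = 4 - \left(- \frac{1}{4}\right) 2 = 4 - - \frac{1}{2} = 4 + \frac{1}{2} = \frac{9}{2} \approx 4.5$)
$H{\left(N,x \right)} = \frac{9}{2} - N$
$H{\left(P{\left(3 \right)},V{\left(1 \right)} \right)} - -50 = \left(\frac{9}{2} - -3\right) - -50 = \left(\frac{9}{2} + 3\right) + 50 = \frac{15}{2} + 50 = \frac{115}{2}$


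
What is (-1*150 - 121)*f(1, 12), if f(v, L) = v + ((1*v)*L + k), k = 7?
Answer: -5420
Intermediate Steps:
f(v, L) = 7 + v + L*v (f(v, L) = v + ((1*v)*L + 7) = v + (v*L + 7) = v + (L*v + 7) = v + (7 + L*v) = 7 + v + L*v)
(-1*150 - 121)*f(1, 12) = (-1*150 - 121)*(7 + 1 + 12*1) = (-150 - 121)*(7 + 1 + 12) = -271*20 = -5420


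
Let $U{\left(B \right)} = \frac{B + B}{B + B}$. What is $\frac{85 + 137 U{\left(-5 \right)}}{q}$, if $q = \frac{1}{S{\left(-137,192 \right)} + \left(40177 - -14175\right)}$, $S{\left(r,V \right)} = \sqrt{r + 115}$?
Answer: $12066144 + 222 i \sqrt{22} \approx 1.2066 \cdot 10^{7} + 1041.3 i$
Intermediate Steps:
$U{\left(B \right)} = 1$ ($U{\left(B \right)} = \frac{2 B}{2 B} = 2 B \frac{1}{2 B} = 1$)
$S{\left(r,V \right)} = \sqrt{115 + r}$
$q = \frac{1}{54352 + i \sqrt{22}}$ ($q = \frac{1}{\sqrt{115 - 137} + \left(40177 - -14175\right)} = \frac{1}{\sqrt{-22} + \left(40177 + 14175\right)} = \frac{1}{i \sqrt{22} + 54352} = \frac{1}{54352 + i \sqrt{22}} \approx 1.8399 \cdot 10^{-5} - 1.6 \cdot 10^{-9} i$)
$\frac{85 + 137 U{\left(-5 \right)}}{q} = \frac{85 + 137 \cdot 1}{\frac{27176}{1477069963} - \frac{i \sqrt{22}}{2954139926}} = \frac{85 + 137}{\frac{27176}{1477069963} - \frac{i \sqrt{22}}{2954139926}} = \frac{222}{\frac{27176}{1477069963} - \frac{i \sqrt{22}}{2954139926}}$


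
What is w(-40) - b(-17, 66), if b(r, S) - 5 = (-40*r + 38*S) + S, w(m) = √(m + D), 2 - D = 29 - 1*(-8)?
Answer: -3259 + 5*I*√3 ≈ -3259.0 + 8.6602*I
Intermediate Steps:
D = -35 (D = 2 - (29 - 1*(-8)) = 2 - (29 + 8) = 2 - 1*37 = 2 - 37 = -35)
w(m) = √(-35 + m) (w(m) = √(m - 35) = √(-35 + m))
b(r, S) = 5 - 40*r + 39*S (b(r, S) = 5 + ((-40*r + 38*S) + S) = 5 + (-40*r + 39*S) = 5 - 40*r + 39*S)
w(-40) - b(-17, 66) = √(-35 - 40) - (5 - 40*(-17) + 39*66) = √(-75) - (5 + 680 + 2574) = 5*I*√3 - 1*3259 = 5*I*√3 - 3259 = -3259 + 5*I*√3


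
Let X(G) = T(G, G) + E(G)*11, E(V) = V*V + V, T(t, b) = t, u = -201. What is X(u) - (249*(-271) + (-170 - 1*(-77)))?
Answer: 509571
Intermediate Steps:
E(V) = V + V² (E(V) = V² + V = V + V²)
X(G) = G + 11*G*(1 + G) (X(G) = G + (G*(1 + G))*11 = G + 11*G*(1 + G))
X(u) - (249*(-271) + (-170 - 1*(-77))) = -201*(12 + 11*(-201)) - (249*(-271) + (-170 - 1*(-77))) = -201*(12 - 2211) - (-67479 + (-170 + 77)) = -201*(-2199) - (-67479 - 93) = 441999 - 1*(-67572) = 441999 + 67572 = 509571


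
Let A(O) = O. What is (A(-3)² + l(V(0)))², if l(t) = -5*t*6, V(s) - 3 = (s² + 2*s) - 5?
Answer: 4761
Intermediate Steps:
V(s) = -2 + s² + 2*s (V(s) = 3 + ((s² + 2*s) - 5) = 3 + (-5 + s² + 2*s) = -2 + s² + 2*s)
l(t) = -30*t
(A(-3)² + l(V(0)))² = ((-3)² - 30*(-2 + 0² + 2*0))² = (9 - 30*(-2 + 0 + 0))² = (9 - 30*(-2))² = (9 + 60)² = 69² = 4761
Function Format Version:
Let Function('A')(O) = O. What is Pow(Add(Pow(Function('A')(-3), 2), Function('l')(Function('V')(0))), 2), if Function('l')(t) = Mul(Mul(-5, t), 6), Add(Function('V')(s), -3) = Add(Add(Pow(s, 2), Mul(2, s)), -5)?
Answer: 4761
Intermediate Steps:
Function('V')(s) = Add(-2, Pow(s, 2), Mul(2, s)) (Function('V')(s) = Add(3, Add(Add(Pow(s, 2), Mul(2, s)), -5)) = Add(3, Add(-5, Pow(s, 2), Mul(2, s))) = Add(-2, Pow(s, 2), Mul(2, s)))
Function('l')(t) = Mul(-30, t)
Pow(Add(Pow(Function('A')(-3), 2), Function('l')(Function('V')(0))), 2) = Pow(Add(Pow(-3, 2), Mul(-30, Add(-2, Pow(0, 2), Mul(2, 0)))), 2) = Pow(Add(9, Mul(-30, Add(-2, 0, 0))), 2) = Pow(Add(9, Mul(-30, -2)), 2) = Pow(Add(9, 60), 2) = Pow(69, 2) = 4761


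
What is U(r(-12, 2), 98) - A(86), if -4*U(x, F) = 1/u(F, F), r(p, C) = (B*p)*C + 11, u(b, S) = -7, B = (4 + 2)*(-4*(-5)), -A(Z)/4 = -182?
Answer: -20383/28 ≈ -727.96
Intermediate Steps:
A(Z) = 728 (A(Z) = -4*(-182) = 728)
B = 120 (B = 6*20 = 120)
r(p, C) = 11 + 120*C*p (r(p, C) = (120*p)*C + 11 = 120*C*p + 11 = 11 + 120*C*p)
U(x, F) = 1/28 (U(x, F) = -¼/(-7) = -¼*(-⅐) = 1/28)
U(r(-12, 2), 98) - A(86) = 1/28 - 1*728 = 1/28 - 728 = -20383/28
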